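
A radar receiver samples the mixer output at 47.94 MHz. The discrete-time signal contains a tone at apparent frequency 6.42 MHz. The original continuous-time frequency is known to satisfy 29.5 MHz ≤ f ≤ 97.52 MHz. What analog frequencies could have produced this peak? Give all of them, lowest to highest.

41.52 MHz, 54.36 MHz, 89.46 MHz

Frequencies that alias to 6.42 MHz are k·fs ± 6.42 MHz for integer k ≥ 0.
k=0: 6.42 MHz.
k=1: 41.52 MHz, 54.36 MHz.
k=2: 89.46 MHz, 102.3 MHz.
k=3: 137.4 MHz, 150.24 MHz.
Within [29.5 MHz, 97.52 MHz]: 41.52 MHz, 54.36 MHz, 89.46 MHz.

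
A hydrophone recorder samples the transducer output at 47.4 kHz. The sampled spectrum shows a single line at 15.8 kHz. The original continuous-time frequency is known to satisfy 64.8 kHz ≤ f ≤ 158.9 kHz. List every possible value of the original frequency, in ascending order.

79 kHz, 110.6 kHz, 126.4 kHz, 158 kHz

Frequencies that alias to 15.8 kHz are k·fs ± 15.8 kHz for integer k ≥ 0.
k=0: 15.8 kHz.
k=1: 31.6 kHz, 63.2 kHz.
k=2: 79 kHz, 110.6 kHz.
k=3: 126.4 kHz, 158 kHz.
k=4: 173.8 kHz, 205.4 kHz.
Within [64.8 kHz, 158.9 kHz]: 79 kHz, 110.6 kHz, 126.4 kHz, 158 kHz.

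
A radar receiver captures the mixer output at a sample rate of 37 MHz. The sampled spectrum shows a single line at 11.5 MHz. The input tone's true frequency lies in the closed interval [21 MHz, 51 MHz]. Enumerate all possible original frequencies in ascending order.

Frequencies that alias to 11.5 MHz are k·fs ± 11.5 MHz for integer k ≥ 0.
k=0: 11.5 MHz.
k=1: 25.5 MHz, 48.5 MHz.
k=2: 62.5 MHz, 85.5 MHz.
Within [21 MHz, 51 MHz]: 25.5 MHz, 48.5 MHz.

25.5 MHz, 48.5 MHz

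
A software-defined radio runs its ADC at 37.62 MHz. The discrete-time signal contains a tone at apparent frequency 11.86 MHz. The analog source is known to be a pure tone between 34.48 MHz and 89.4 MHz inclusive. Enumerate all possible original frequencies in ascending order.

Frequencies that alias to 11.86 MHz are k·fs ± 11.86 MHz for integer k ≥ 0.
k=0: 11.86 MHz.
k=1: 25.76 MHz, 49.48 MHz.
k=2: 63.38 MHz, 87.1 MHz.
k=3: 101 MHz, 124.72 MHz.
Within [34.48 MHz, 89.4 MHz]: 49.48 MHz, 63.38 MHz, 87.1 MHz.

49.48 MHz, 63.38 MHz, 87.1 MHz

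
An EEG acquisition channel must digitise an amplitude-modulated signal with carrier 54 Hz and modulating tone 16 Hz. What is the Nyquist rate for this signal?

140 Hz

AM sidebands sit at fc ± fm = 38 Hz and 70 Hz.
Highest-frequency component: 70 Hz.
Nyquist rate = 2 × 70 Hz = 140 Hz.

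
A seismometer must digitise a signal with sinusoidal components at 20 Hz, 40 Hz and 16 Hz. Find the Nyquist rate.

Highest-frequency component: 40 Hz.
Nyquist rate = 2 × 40 Hz = 80 Hz.

80 Hz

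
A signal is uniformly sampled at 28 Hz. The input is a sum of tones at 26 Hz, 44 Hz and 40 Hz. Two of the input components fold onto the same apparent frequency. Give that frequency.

fs/2 = 14 Hz.
26 Hz > fs/2 = 14 Hz, folds to fs − 26 Hz = 2 Hz.
44 Hz mod fs = 16 Hz.
16 Hz > fs/2 = 14 Hz, folds to fs − 16 Hz = 12 Hz.
40 Hz mod fs = 12 Hz.
12 Hz ≤ fs/2 = 14 Hz, appears at 12 Hz.
40 Hz and 44 Hz both map to 12 Hz.

12 Hz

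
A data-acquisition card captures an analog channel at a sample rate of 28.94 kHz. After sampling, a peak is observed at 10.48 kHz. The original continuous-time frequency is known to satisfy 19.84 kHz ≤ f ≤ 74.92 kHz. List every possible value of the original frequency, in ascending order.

39.42 kHz, 47.4 kHz, 68.36 kHz

Frequencies that alias to 10.48 kHz are k·fs ± 10.48 kHz for integer k ≥ 0.
k=0: 10.48 kHz.
k=1: 18.46 kHz, 39.42 kHz.
k=2: 47.4 kHz, 68.36 kHz.
k=3: 76.34 kHz, 97.3 kHz.
Within [19.84 kHz, 74.92 kHz]: 39.42 kHz, 47.4 kHz, 68.36 kHz.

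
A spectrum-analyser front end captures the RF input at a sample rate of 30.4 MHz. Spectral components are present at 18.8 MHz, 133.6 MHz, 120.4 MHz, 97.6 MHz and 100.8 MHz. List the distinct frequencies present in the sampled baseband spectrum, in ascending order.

fs/2 = 15.2 MHz.
18.8 MHz > fs/2 = 15.2 MHz, folds to fs − 18.8 MHz = 11.6 MHz.
133.6 MHz mod fs = 12 MHz.
12 MHz ≤ fs/2 = 15.2 MHz, appears at 12 MHz.
120.4 MHz mod fs = 29.2 MHz.
29.2 MHz > fs/2 = 15.2 MHz, folds to fs − 29.2 MHz = 1.2 MHz.
97.6 MHz mod fs = 6.4 MHz.
6.4 MHz ≤ fs/2 = 15.2 MHz, appears at 6.4 MHz.
100.8 MHz mod fs = 9.6 MHz.
9.6 MHz ≤ fs/2 = 15.2 MHz, appears at 9.6 MHz.
Distinct values: {1.2 MHz, 6.4 MHz, 9.6 MHz, 11.6 MHz, 12 MHz}.

1.2 MHz, 6.4 MHz, 9.6 MHz, 11.6 MHz, 12 MHz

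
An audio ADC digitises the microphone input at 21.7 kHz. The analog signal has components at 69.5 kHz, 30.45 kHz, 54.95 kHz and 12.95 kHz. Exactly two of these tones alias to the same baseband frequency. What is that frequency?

fs/2 = 10.85 kHz.
69.5 kHz mod fs = 4.4 kHz.
4.4 kHz ≤ fs/2 = 10.85 kHz, appears at 4.4 kHz.
30.45 kHz mod fs = 8.75 kHz.
8.75 kHz ≤ fs/2 = 10.85 kHz, appears at 8.75 kHz.
54.95 kHz mod fs = 11.55 kHz.
11.55 kHz > fs/2 = 10.85 kHz, folds to fs − 11.55 kHz = 10.15 kHz.
12.95 kHz > fs/2 = 10.85 kHz, folds to fs − 12.95 kHz = 8.75 kHz.
12.95 kHz and 30.45 kHz both map to 8.75 kHz.

8.75 kHz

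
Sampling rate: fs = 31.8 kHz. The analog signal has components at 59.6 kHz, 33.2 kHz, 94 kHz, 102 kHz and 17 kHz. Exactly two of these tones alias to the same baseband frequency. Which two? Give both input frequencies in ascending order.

fs/2 = 15.9 kHz.
59.6 kHz mod fs = 27.8 kHz.
27.8 kHz > fs/2 = 15.9 kHz, folds to fs − 27.8 kHz = 4 kHz.
33.2 kHz mod fs = 1.4 kHz.
1.4 kHz ≤ fs/2 = 15.9 kHz, appears at 1.4 kHz.
94 kHz mod fs = 30.4 kHz.
30.4 kHz > fs/2 = 15.9 kHz, folds to fs − 30.4 kHz = 1.4 kHz.
102 kHz mod fs = 6.6 kHz.
6.6 kHz ≤ fs/2 = 15.9 kHz, appears at 6.6 kHz.
17 kHz > fs/2 = 15.9 kHz, folds to fs − 17 kHz = 14.8 kHz.
33.2 kHz and 94 kHz both map to 1.4 kHz.

33.2 kHz, 94 kHz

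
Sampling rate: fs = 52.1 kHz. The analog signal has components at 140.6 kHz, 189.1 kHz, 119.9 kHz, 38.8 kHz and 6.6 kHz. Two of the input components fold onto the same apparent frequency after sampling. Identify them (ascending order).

119.9 kHz, 140.6 kHz

fs/2 = 26.05 kHz.
140.6 kHz mod fs = 36.4 kHz.
36.4 kHz > fs/2 = 26.05 kHz, folds to fs − 36.4 kHz = 15.7 kHz.
189.1 kHz mod fs = 32.8 kHz.
32.8 kHz > fs/2 = 26.05 kHz, folds to fs − 32.8 kHz = 19.3 kHz.
119.9 kHz mod fs = 15.7 kHz.
15.7 kHz ≤ fs/2 = 26.05 kHz, appears at 15.7 kHz.
38.8 kHz > fs/2 = 26.05 kHz, folds to fs − 38.8 kHz = 13.3 kHz.
6.6 kHz ≤ fs/2 = 26.05 kHz, passes unchanged.
119.9 kHz and 140.6 kHz both map to 15.7 kHz.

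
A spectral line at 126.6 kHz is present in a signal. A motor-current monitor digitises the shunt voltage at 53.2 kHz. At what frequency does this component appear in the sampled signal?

126.6 kHz mod fs = 20.2 kHz.
20.2 kHz ≤ fs/2 = 26.6 kHz, appears at 20.2 kHz.

20.2 kHz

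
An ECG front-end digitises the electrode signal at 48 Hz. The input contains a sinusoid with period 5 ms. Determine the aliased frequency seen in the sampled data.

8 Hz

T = 5 ms → f = 1/T = 200 Hz.
200 Hz mod fs = 8 Hz.
8 Hz ≤ fs/2 = 24 Hz, appears at 8 Hz.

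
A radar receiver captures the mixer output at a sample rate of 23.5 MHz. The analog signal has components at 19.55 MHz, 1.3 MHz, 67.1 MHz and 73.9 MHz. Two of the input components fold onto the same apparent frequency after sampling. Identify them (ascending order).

67.1 MHz, 73.9 MHz

fs/2 = 11.75 MHz.
19.55 MHz > fs/2 = 11.75 MHz, folds to fs − 19.55 MHz = 3.95 MHz.
1.3 MHz ≤ fs/2 = 11.75 MHz, passes unchanged.
67.1 MHz mod fs = 20.1 MHz.
20.1 MHz > fs/2 = 11.75 MHz, folds to fs − 20.1 MHz = 3.4 MHz.
73.9 MHz mod fs = 3.4 MHz.
3.4 MHz ≤ fs/2 = 11.75 MHz, appears at 3.4 MHz.
67.1 MHz and 73.9 MHz both map to 3.4 MHz.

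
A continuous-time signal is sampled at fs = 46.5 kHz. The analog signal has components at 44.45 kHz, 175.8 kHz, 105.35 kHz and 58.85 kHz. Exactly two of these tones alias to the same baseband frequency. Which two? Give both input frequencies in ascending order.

fs/2 = 23.25 kHz.
44.45 kHz > fs/2 = 23.25 kHz, folds to fs − 44.45 kHz = 2.05 kHz.
175.8 kHz mod fs = 36.3 kHz.
36.3 kHz > fs/2 = 23.25 kHz, folds to fs − 36.3 kHz = 10.2 kHz.
105.35 kHz mod fs = 12.35 kHz.
12.35 kHz ≤ fs/2 = 23.25 kHz, appears at 12.35 kHz.
58.85 kHz mod fs = 12.35 kHz.
12.35 kHz ≤ fs/2 = 23.25 kHz, appears at 12.35 kHz.
58.85 kHz and 105.35 kHz both map to 12.35 kHz.

58.85 kHz, 105.35 kHz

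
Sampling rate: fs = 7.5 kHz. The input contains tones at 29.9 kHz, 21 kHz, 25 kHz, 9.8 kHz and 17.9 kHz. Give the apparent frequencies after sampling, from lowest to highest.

0.1 kHz, 1.5 kHz, 2.3 kHz, 2.5 kHz, 2.9 kHz

fs/2 = 3.75 kHz.
29.9 kHz mod fs = 7.4 kHz.
7.4 kHz > fs/2 = 3.75 kHz, folds to fs − 7.4 kHz = 0.1 kHz.
21 kHz mod fs = 6 kHz.
6 kHz > fs/2 = 3.75 kHz, folds to fs − 6 kHz = 1.5 kHz.
25 kHz mod fs = 2.5 kHz.
2.5 kHz ≤ fs/2 = 3.75 kHz, appears at 2.5 kHz.
9.8 kHz mod fs = 2.3 kHz.
2.3 kHz ≤ fs/2 = 3.75 kHz, appears at 2.3 kHz.
17.9 kHz mod fs = 2.9 kHz.
2.9 kHz ≤ fs/2 = 3.75 kHz, appears at 2.9 kHz.
Distinct values: {0.1 kHz, 1.5 kHz, 2.3 kHz, 2.5 kHz, 2.9 kHz}.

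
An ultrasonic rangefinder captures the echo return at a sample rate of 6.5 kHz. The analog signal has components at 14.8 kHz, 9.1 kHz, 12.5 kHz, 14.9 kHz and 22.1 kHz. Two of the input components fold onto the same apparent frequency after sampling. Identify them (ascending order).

9.1 kHz, 22.1 kHz

fs/2 = 3.25 kHz.
14.8 kHz mod fs = 1.8 kHz.
1.8 kHz ≤ fs/2 = 3.25 kHz, appears at 1.8 kHz.
9.1 kHz mod fs = 2.6 kHz.
2.6 kHz ≤ fs/2 = 3.25 kHz, appears at 2.6 kHz.
12.5 kHz mod fs = 6 kHz.
6 kHz > fs/2 = 3.25 kHz, folds to fs − 6 kHz = 0.5 kHz.
14.9 kHz mod fs = 1.9 kHz.
1.9 kHz ≤ fs/2 = 3.25 kHz, appears at 1.9 kHz.
22.1 kHz mod fs = 2.6 kHz.
2.6 kHz ≤ fs/2 = 3.25 kHz, appears at 2.6 kHz.
9.1 kHz and 22.1 kHz both map to 2.6 kHz.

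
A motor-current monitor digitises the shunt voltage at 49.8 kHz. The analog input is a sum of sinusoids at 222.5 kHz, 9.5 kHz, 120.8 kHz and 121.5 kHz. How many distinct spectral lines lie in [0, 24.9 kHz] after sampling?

4

fs/2 = 24.9 kHz.
222.5 kHz mod fs = 23.3 kHz.
23.3 kHz ≤ fs/2 = 24.9 kHz, appears at 23.3 kHz.
9.5 kHz ≤ fs/2 = 24.9 kHz, passes unchanged.
120.8 kHz mod fs = 21.2 kHz.
21.2 kHz ≤ fs/2 = 24.9 kHz, appears at 21.2 kHz.
121.5 kHz mod fs = 21.9 kHz.
21.9 kHz ≤ fs/2 = 24.9 kHz, appears at 21.9 kHz.
Distinct values: {9.5 kHz, 21.2 kHz, 21.9 kHz, 23.3 kHz} → 4.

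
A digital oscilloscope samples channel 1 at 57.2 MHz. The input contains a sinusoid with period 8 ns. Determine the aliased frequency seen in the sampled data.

T = 8 ns → f = 1/T = 125 MHz.
125 MHz mod fs = 10.6 MHz.
10.6 MHz ≤ fs/2 = 28.6 MHz, appears at 10.6 MHz.

10.6 MHz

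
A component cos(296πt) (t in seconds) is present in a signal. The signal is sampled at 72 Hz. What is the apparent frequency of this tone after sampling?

ω = 296π rad/s → f = ω/(2π) = 148 Hz.
148 Hz mod fs = 4 Hz.
4 Hz ≤ fs/2 = 36 Hz, appears at 4 Hz.

4 Hz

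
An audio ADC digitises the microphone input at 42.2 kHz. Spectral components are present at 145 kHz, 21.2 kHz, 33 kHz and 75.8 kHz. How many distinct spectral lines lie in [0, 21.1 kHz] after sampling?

fs/2 = 21.1 kHz.
145 kHz mod fs = 18.4 kHz.
18.4 kHz ≤ fs/2 = 21.1 kHz, appears at 18.4 kHz.
21.2 kHz > fs/2 = 21.1 kHz, folds to fs − 21.2 kHz = 21 kHz.
33 kHz > fs/2 = 21.1 kHz, folds to fs − 33 kHz = 9.2 kHz.
75.8 kHz mod fs = 33.6 kHz.
33.6 kHz > fs/2 = 21.1 kHz, folds to fs − 33.6 kHz = 8.6 kHz.
Distinct values: {8.6 kHz, 9.2 kHz, 18.4 kHz, 21 kHz} → 4.

4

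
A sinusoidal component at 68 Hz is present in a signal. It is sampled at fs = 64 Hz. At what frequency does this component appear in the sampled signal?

4 Hz

68 Hz mod fs = 4 Hz.
4 Hz ≤ fs/2 = 32 Hz, appears at 4 Hz.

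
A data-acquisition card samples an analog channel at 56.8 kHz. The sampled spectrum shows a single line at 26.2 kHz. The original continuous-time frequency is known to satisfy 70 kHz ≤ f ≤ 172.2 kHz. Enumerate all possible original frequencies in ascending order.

Frequencies that alias to 26.2 kHz are k·fs ± 26.2 kHz for integer k ≥ 0.
k=0: 26.2 kHz.
k=1: 30.6 kHz, 83 kHz.
k=2: 87.4 kHz, 139.8 kHz.
k=3: 144.2 kHz, 196.6 kHz.
k=4: 201 kHz, 253.4 kHz.
Within [70 kHz, 172.2 kHz]: 83 kHz, 87.4 kHz, 139.8 kHz, 144.2 kHz.

83 kHz, 87.4 kHz, 139.8 kHz, 144.2 kHz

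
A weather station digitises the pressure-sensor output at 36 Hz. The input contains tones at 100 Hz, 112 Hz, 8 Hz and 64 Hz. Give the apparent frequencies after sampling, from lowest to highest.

fs/2 = 18 Hz.
100 Hz mod fs = 28 Hz.
28 Hz > fs/2 = 18 Hz, folds to fs − 28 Hz = 8 Hz.
112 Hz mod fs = 4 Hz.
4 Hz ≤ fs/2 = 18 Hz, appears at 4 Hz.
8 Hz ≤ fs/2 = 18 Hz, passes unchanged.
64 Hz mod fs = 28 Hz.
28 Hz > fs/2 = 18 Hz, folds to fs − 28 Hz = 8 Hz.
Distinct values: {4 Hz, 8 Hz}.

4 Hz, 8 Hz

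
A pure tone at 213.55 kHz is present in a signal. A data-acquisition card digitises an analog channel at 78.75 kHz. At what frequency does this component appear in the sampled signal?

22.7 kHz

213.55 kHz mod fs = 56.05 kHz.
56.05 kHz > fs/2 = 39.375 kHz, folds to fs − 56.05 kHz = 22.7 kHz.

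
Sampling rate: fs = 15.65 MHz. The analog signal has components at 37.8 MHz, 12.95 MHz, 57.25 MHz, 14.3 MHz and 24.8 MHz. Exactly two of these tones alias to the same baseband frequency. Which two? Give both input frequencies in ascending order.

24.8 MHz, 37.8 MHz

fs/2 = 7.825 MHz.
37.8 MHz mod fs = 6.5 MHz.
6.5 MHz ≤ fs/2 = 7.825 MHz, appears at 6.5 MHz.
12.95 MHz > fs/2 = 7.825 MHz, folds to fs − 12.95 MHz = 2.7 MHz.
57.25 MHz mod fs = 10.3 MHz.
10.3 MHz > fs/2 = 7.825 MHz, folds to fs − 10.3 MHz = 5.35 MHz.
14.3 MHz > fs/2 = 7.825 MHz, folds to fs − 14.3 MHz = 1.35 MHz.
24.8 MHz mod fs = 9.15 MHz.
9.15 MHz > fs/2 = 7.825 MHz, folds to fs − 9.15 MHz = 6.5 MHz.
24.8 MHz and 37.8 MHz both map to 6.5 MHz.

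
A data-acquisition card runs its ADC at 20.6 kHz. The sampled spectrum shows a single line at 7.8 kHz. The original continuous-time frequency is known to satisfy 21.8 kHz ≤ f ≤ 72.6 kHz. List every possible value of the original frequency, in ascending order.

28.4 kHz, 33.4 kHz, 49 kHz, 54 kHz, 69.6 kHz

Frequencies that alias to 7.8 kHz are k·fs ± 7.8 kHz for integer k ≥ 0.
k=0: 7.8 kHz.
k=1: 12.8 kHz, 28.4 kHz.
k=2: 33.4 kHz, 49 kHz.
k=3: 54 kHz, 69.6 kHz.
k=4: 74.6 kHz, 90.2 kHz.
Within [21.8 kHz, 72.6 kHz]: 28.4 kHz, 33.4 kHz, 49 kHz, 54 kHz, 69.6 kHz.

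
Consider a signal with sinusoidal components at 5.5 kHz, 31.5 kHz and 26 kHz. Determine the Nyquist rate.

Highest-frequency component: 31.5 kHz.
Nyquist rate = 2 × 31.5 kHz = 63 kHz.

63 kHz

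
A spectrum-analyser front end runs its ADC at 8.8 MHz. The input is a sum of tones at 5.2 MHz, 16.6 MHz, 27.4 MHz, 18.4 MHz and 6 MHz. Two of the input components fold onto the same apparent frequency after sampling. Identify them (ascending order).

fs/2 = 4.4 MHz.
5.2 MHz > fs/2 = 4.4 MHz, folds to fs − 5.2 MHz = 3.6 MHz.
16.6 MHz mod fs = 7.8 MHz.
7.8 MHz > fs/2 = 4.4 MHz, folds to fs − 7.8 MHz = 1 MHz.
27.4 MHz mod fs = 1 MHz.
1 MHz ≤ fs/2 = 4.4 MHz, appears at 1 MHz.
18.4 MHz mod fs = 0.8 MHz.
0.8 MHz ≤ fs/2 = 4.4 MHz, appears at 0.8 MHz.
6 MHz > fs/2 = 4.4 MHz, folds to fs − 6 MHz = 2.8 MHz.
16.6 MHz and 27.4 MHz both map to 1 MHz.

16.6 MHz, 27.4 MHz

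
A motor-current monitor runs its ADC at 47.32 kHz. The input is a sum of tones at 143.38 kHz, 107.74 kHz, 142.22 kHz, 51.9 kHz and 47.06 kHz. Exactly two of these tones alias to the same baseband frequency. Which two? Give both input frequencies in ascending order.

fs/2 = 23.66 kHz.
143.38 kHz mod fs = 1.42 kHz.
1.42 kHz ≤ fs/2 = 23.66 kHz, appears at 1.42 kHz.
107.74 kHz mod fs = 13.1 kHz.
13.1 kHz ≤ fs/2 = 23.66 kHz, appears at 13.1 kHz.
142.22 kHz mod fs = 0.26 kHz.
0.26 kHz ≤ fs/2 = 23.66 kHz, appears at 0.26 kHz.
51.9 kHz mod fs = 4.58 kHz.
4.58 kHz ≤ fs/2 = 23.66 kHz, appears at 4.58 kHz.
47.06 kHz > fs/2 = 23.66 kHz, folds to fs − 47.06 kHz = 0.26 kHz.
47.06 kHz and 142.22 kHz both map to 0.26 kHz.

47.06 kHz, 142.22 kHz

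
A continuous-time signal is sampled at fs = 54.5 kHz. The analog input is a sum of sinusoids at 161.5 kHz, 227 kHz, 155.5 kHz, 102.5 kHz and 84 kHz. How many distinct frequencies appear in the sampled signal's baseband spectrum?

5

fs/2 = 27.25 kHz.
161.5 kHz mod fs = 52.5 kHz.
52.5 kHz > fs/2 = 27.25 kHz, folds to fs − 52.5 kHz = 2 kHz.
227 kHz mod fs = 9 kHz.
9 kHz ≤ fs/2 = 27.25 kHz, appears at 9 kHz.
155.5 kHz mod fs = 46.5 kHz.
46.5 kHz > fs/2 = 27.25 kHz, folds to fs − 46.5 kHz = 8 kHz.
102.5 kHz mod fs = 48 kHz.
48 kHz > fs/2 = 27.25 kHz, folds to fs − 48 kHz = 6.5 kHz.
84 kHz mod fs = 29.5 kHz.
29.5 kHz > fs/2 = 27.25 kHz, folds to fs − 29.5 kHz = 25 kHz.
Distinct values: {2 kHz, 6.5 kHz, 8 kHz, 9 kHz, 25 kHz} → 5.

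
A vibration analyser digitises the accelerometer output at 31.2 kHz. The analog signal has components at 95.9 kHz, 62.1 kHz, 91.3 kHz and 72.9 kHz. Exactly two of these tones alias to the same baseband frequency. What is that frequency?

fs/2 = 15.6 kHz.
95.9 kHz mod fs = 2.3 kHz.
2.3 kHz ≤ fs/2 = 15.6 kHz, appears at 2.3 kHz.
62.1 kHz mod fs = 30.9 kHz.
30.9 kHz > fs/2 = 15.6 kHz, folds to fs − 30.9 kHz = 0.3 kHz.
91.3 kHz mod fs = 28.9 kHz.
28.9 kHz > fs/2 = 15.6 kHz, folds to fs − 28.9 kHz = 2.3 kHz.
72.9 kHz mod fs = 10.5 kHz.
10.5 kHz ≤ fs/2 = 15.6 kHz, appears at 10.5 kHz.
91.3 kHz and 95.9 kHz both map to 2.3 kHz.

2.3 kHz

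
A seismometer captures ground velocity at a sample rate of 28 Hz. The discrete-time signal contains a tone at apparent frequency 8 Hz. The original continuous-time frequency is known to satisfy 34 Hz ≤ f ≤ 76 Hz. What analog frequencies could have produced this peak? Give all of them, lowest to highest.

Frequencies that alias to 8 Hz are k·fs ± 8 Hz for integer k ≥ 0.
k=0: 8 Hz.
k=1: 20 Hz, 36 Hz.
k=2: 48 Hz, 64 Hz.
k=3: 76 Hz, 92 Hz.
k=4: 104 Hz, 120 Hz.
Within [34 Hz, 76 Hz]: 36 Hz, 48 Hz, 64 Hz, 76 Hz.

36 Hz, 48 Hz, 64 Hz, 76 Hz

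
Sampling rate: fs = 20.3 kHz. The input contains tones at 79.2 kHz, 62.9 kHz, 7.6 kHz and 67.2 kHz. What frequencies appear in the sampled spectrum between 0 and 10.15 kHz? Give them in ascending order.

fs/2 = 10.15 kHz.
79.2 kHz mod fs = 18.3 kHz.
18.3 kHz > fs/2 = 10.15 kHz, folds to fs − 18.3 kHz = 2 kHz.
62.9 kHz mod fs = 2 kHz.
2 kHz ≤ fs/2 = 10.15 kHz, appears at 2 kHz.
7.6 kHz ≤ fs/2 = 10.15 kHz, passes unchanged.
67.2 kHz mod fs = 6.3 kHz.
6.3 kHz ≤ fs/2 = 10.15 kHz, appears at 6.3 kHz.
Distinct values: {2 kHz, 6.3 kHz, 7.6 kHz}.

2 kHz, 6.3 kHz, 7.6 kHz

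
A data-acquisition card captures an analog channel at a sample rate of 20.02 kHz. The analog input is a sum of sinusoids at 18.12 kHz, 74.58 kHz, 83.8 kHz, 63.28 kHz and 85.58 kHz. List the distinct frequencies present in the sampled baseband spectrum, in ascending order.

1.9 kHz, 3.22 kHz, 3.72 kHz, 5.5 kHz

fs/2 = 10.01 kHz.
18.12 kHz > fs/2 = 10.01 kHz, folds to fs − 18.12 kHz = 1.9 kHz.
74.58 kHz mod fs = 14.52 kHz.
14.52 kHz > fs/2 = 10.01 kHz, folds to fs − 14.52 kHz = 5.5 kHz.
83.8 kHz mod fs = 3.72 kHz.
3.72 kHz ≤ fs/2 = 10.01 kHz, appears at 3.72 kHz.
63.28 kHz mod fs = 3.22 kHz.
3.22 kHz ≤ fs/2 = 10.01 kHz, appears at 3.22 kHz.
85.58 kHz mod fs = 5.5 kHz.
5.5 kHz ≤ fs/2 = 10.01 kHz, appears at 5.5 kHz.
Distinct values: {1.9 kHz, 3.22 kHz, 3.72 kHz, 5.5 kHz}.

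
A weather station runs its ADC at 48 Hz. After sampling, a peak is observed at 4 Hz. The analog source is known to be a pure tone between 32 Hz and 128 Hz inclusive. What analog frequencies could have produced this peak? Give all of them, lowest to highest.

Frequencies that alias to 4 Hz are k·fs ± 4 Hz for integer k ≥ 0.
k=0: 4 Hz.
k=1: 44 Hz, 52 Hz.
k=2: 92 Hz, 100 Hz.
k=3: 140 Hz, 148 Hz.
Within [32 Hz, 128 Hz]: 44 Hz, 52 Hz, 92 Hz, 100 Hz.

44 Hz, 52 Hz, 92 Hz, 100 Hz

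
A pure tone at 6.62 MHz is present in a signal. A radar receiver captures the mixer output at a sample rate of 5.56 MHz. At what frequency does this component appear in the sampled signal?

1.06 MHz

6.62 MHz mod fs = 1.06 MHz.
1.06 MHz ≤ fs/2 = 2.78 MHz, appears at 1.06 MHz.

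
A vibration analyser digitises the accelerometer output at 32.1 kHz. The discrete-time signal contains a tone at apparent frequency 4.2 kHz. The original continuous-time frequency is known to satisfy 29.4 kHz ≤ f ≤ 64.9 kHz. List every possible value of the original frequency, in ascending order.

Frequencies that alias to 4.2 kHz are k·fs ± 4.2 kHz for integer k ≥ 0.
k=0: 4.2 kHz.
k=1: 27.9 kHz, 36.3 kHz.
k=2: 60 kHz, 68.4 kHz.
k=3: 92.1 kHz, 100.5 kHz.
Within [29.4 kHz, 64.9 kHz]: 36.3 kHz, 60 kHz.

36.3 kHz, 60 kHz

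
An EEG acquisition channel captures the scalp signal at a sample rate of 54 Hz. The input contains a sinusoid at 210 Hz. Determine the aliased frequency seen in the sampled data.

6 Hz

210 Hz mod fs = 48 Hz.
48 Hz > fs/2 = 27 Hz, folds to fs − 48 Hz = 6 Hz.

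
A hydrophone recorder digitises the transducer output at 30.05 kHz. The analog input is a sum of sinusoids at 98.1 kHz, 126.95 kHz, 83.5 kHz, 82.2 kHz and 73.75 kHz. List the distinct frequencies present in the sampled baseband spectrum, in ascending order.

fs/2 = 15.025 kHz.
98.1 kHz mod fs = 7.95 kHz.
7.95 kHz ≤ fs/2 = 15.025 kHz, appears at 7.95 kHz.
126.95 kHz mod fs = 6.75 kHz.
6.75 kHz ≤ fs/2 = 15.025 kHz, appears at 6.75 kHz.
83.5 kHz mod fs = 23.4 kHz.
23.4 kHz > fs/2 = 15.025 kHz, folds to fs − 23.4 kHz = 6.65 kHz.
82.2 kHz mod fs = 22.1 kHz.
22.1 kHz > fs/2 = 15.025 kHz, folds to fs − 22.1 kHz = 7.95 kHz.
73.75 kHz mod fs = 13.65 kHz.
13.65 kHz ≤ fs/2 = 15.025 kHz, appears at 13.65 kHz.
Distinct values: {6.65 kHz, 6.75 kHz, 7.95 kHz, 13.65 kHz}.

6.65 kHz, 6.75 kHz, 7.95 kHz, 13.65 kHz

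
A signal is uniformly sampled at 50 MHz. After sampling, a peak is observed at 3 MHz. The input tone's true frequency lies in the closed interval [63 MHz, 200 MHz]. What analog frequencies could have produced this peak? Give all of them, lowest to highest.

97 MHz, 103 MHz, 147 MHz, 153 MHz, 197 MHz

Frequencies that alias to 3 MHz are k·fs ± 3 MHz for integer k ≥ 0.
k=0: 3 MHz.
k=1: 47 MHz, 53 MHz.
k=2: 97 MHz, 103 MHz.
k=3: 147 MHz, 153 MHz.
k=4: 197 MHz, 203 MHz.
k=5: 247 MHz, 253 MHz.
Within [63 MHz, 200 MHz]: 97 MHz, 103 MHz, 147 MHz, 153 MHz, 197 MHz.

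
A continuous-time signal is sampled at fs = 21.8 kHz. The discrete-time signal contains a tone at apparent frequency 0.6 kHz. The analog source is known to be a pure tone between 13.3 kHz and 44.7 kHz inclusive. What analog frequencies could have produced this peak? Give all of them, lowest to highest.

21.2 kHz, 22.4 kHz, 43 kHz, 44.2 kHz

Frequencies that alias to 0.6 kHz are k·fs ± 0.6 kHz for integer k ≥ 0.
k=0: 0.6 kHz.
k=1: 21.2 kHz, 22.4 kHz.
k=2: 43 kHz, 44.2 kHz.
k=3: 64.8 kHz, 66 kHz.
Within [13.3 kHz, 44.7 kHz]: 21.2 kHz, 22.4 kHz, 43 kHz, 44.2 kHz.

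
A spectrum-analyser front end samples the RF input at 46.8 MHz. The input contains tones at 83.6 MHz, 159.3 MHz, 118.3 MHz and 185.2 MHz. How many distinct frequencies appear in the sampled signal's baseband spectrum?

4

fs/2 = 23.4 MHz.
83.6 MHz mod fs = 36.8 MHz.
36.8 MHz > fs/2 = 23.4 MHz, folds to fs − 36.8 MHz = 10 MHz.
159.3 MHz mod fs = 18.9 MHz.
18.9 MHz ≤ fs/2 = 23.4 MHz, appears at 18.9 MHz.
118.3 MHz mod fs = 24.7 MHz.
24.7 MHz > fs/2 = 23.4 MHz, folds to fs − 24.7 MHz = 22.1 MHz.
185.2 MHz mod fs = 44.8 MHz.
44.8 MHz > fs/2 = 23.4 MHz, folds to fs − 44.8 MHz = 2 MHz.
Distinct values: {2 MHz, 10 MHz, 18.9 MHz, 22.1 MHz} → 4.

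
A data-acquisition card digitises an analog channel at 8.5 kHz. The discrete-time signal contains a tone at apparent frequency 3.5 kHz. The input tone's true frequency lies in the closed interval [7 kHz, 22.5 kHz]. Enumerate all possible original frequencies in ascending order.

Frequencies that alias to 3.5 kHz are k·fs ± 3.5 kHz for integer k ≥ 0.
k=0: 3.5 kHz.
k=1: 5 kHz, 12 kHz.
k=2: 13.5 kHz, 20.5 kHz.
k=3: 22 kHz, 29 kHz.
k=4: 30.5 kHz, 37.5 kHz.
Within [7 kHz, 22.5 kHz]: 12 kHz, 13.5 kHz, 20.5 kHz, 22 kHz.

12 kHz, 13.5 kHz, 20.5 kHz, 22 kHz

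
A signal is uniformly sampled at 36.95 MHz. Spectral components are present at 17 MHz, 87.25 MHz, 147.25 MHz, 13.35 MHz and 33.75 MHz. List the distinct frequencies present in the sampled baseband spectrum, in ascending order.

0.55 MHz, 3.2 MHz, 13.35 MHz, 17 MHz

fs/2 = 18.475 MHz.
17 MHz ≤ fs/2 = 18.475 MHz, passes unchanged.
87.25 MHz mod fs = 13.35 MHz.
13.35 MHz ≤ fs/2 = 18.475 MHz, appears at 13.35 MHz.
147.25 MHz mod fs = 36.4 MHz.
36.4 MHz > fs/2 = 18.475 MHz, folds to fs − 36.4 MHz = 0.55 MHz.
13.35 MHz ≤ fs/2 = 18.475 MHz, passes unchanged.
33.75 MHz > fs/2 = 18.475 MHz, folds to fs − 33.75 MHz = 3.2 MHz.
Distinct values: {0.55 MHz, 3.2 MHz, 13.35 MHz, 17 MHz}.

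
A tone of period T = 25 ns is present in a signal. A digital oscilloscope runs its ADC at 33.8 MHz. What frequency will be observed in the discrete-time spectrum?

6.2 MHz

T = 25 ns → f = 1/T = 40 MHz.
40 MHz mod fs = 6.2 MHz.
6.2 MHz ≤ fs/2 = 16.9 MHz, appears at 6.2 MHz.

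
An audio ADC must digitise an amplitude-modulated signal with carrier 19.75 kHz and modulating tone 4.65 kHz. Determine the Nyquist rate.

48.8 kHz

AM sidebands sit at fc ± fm = 15.1 kHz and 24.4 kHz.
Highest-frequency component: 24.4 kHz.
Nyquist rate = 2 × 24.4 kHz = 48.8 kHz.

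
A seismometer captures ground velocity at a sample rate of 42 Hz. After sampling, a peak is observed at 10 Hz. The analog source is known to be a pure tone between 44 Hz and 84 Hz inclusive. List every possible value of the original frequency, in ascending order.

Frequencies that alias to 10 Hz are k·fs ± 10 Hz for integer k ≥ 0.
k=0: 10 Hz.
k=1: 32 Hz, 52 Hz.
k=2: 74 Hz, 94 Hz.
k=3: 116 Hz, 136 Hz.
Within [44 Hz, 84 Hz]: 52 Hz, 74 Hz.

52 Hz, 74 Hz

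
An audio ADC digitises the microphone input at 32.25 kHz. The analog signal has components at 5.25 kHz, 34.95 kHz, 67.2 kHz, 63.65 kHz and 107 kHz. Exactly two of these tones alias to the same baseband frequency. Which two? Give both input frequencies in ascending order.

34.95 kHz, 67.2 kHz

fs/2 = 16.125 kHz.
5.25 kHz ≤ fs/2 = 16.125 kHz, passes unchanged.
34.95 kHz mod fs = 2.7 kHz.
2.7 kHz ≤ fs/2 = 16.125 kHz, appears at 2.7 kHz.
67.2 kHz mod fs = 2.7 kHz.
2.7 kHz ≤ fs/2 = 16.125 kHz, appears at 2.7 kHz.
63.65 kHz mod fs = 31.4 kHz.
31.4 kHz > fs/2 = 16.125 kHz, folds to fs − 31.4 kHz = 0.85 kHz.
107 kHz mod fs = 10.25 kHz.
10.25 kHz ≤ fs/2 = 16.125 kHz, appears at 10.25 kHz.
34.95 kHz and 67.2 kHz both map to 2.7 kHz.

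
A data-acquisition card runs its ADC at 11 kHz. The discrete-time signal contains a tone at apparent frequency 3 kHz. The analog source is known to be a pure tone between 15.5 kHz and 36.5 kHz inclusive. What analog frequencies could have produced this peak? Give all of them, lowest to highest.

Frequencies that alias to 3 kHz are k·fs ± 3 kHz for integer k ≥ 0.
k=0: 3 kHz.
k=1: 8 kHz, 14 kHz.
k=2: 19 kHz, 25 kHz.
k=3: 30 kHz, 36 kHz.
k=4: 41 kHz, 47 kHz.
Within [15.5 kHz, 36.5 kHz]: 19 kHz, 25 kHz, 30 kHz, 36 kHz.

19 kHz, 25 kHz, 30 kHz, 36 kHz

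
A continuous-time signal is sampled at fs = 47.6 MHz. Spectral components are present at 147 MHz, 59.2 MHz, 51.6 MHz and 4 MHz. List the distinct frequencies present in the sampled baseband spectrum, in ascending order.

4 MHz, 4.2 MHz, 11.6 MHz

fs/2 = 23.8 MHz.
147 MHz mod fs = 4.2 MHz.
4.2 MHz ≤ fs/2 = 23.8 MHz, appears at 4.2 MHz.
59.2 MHz mod fs = 11.6 MHz.
11.6 MHz ≤ fs/2 = 23.8 MHz, appears at 11.6 MHz.
51.6 MHz mod fs = 4 MHz.
4 MHz ≤ fs/2 = 23.8 MHz, appears at 4 MHz.
4 MHz ≤ fs/2 = 23.8 MHz, passes unchanged.
Distinct values: {4 MHz, 4.2 MHz, 11.6 MHz}.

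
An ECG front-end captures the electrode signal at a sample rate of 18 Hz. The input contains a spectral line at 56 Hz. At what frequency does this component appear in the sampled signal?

56 Hz mod fs = 2 Hz.
2 Hz ≤ fs/2 = 9 Hz, appears at 2 Hz.

2 Hz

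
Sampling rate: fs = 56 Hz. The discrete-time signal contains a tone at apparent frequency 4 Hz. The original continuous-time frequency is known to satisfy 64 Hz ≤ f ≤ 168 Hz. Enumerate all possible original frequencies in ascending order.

108 Hz, 116 Hz, 164 Hz

Frequencies that alias to 4 Hz are k·fs ± 4 Hz for integer k ≥ 0.
k=0: 4 Hz.
k=1: 52 Hz, 60 Hz.
k=2: 108 Hz, 116 Hz.
k=3: 164 Hz, 172 Hz.
k=4: 220 Hz, 228 Hz.
Within [64 Hz, 168 Hz]: 108 Hz, 116 Hz, 164 Hz.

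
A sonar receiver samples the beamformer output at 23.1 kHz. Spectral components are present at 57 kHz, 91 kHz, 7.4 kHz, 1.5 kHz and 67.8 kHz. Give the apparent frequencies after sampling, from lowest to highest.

fs/2 = 11.55 kHz.
57 kHz mod fs = 10.8 kHz.
10.8 kHz ≤ fs/2 = 11.55 kHz, appears at 10.8 kHz.
91 kHz mod fs = 21.7 kHz.
21.7 kHz > fs/2 = 11.55 kHz, folds to fs − 21.7 kHz = 1.4 kHz.
7.4 kHz ≤ fs/2 = 11.55 kHz, passes unchanged.
1.5 kHz ≤ fs/2 = 11.55 kHz, passes unchanged.
67.8 kHz mod fs = 21.6 kHz.
21.6 kHz > fs/2 = 11.55 kHz, folds to fs − 21.6 kHz = 1.5 kHz.
Distinct values: {1.4 kHz, 1.5 kHz, 7.4 kHz, 10.8 kHz}.

1.4 kHz, 1.5 kHz, 7.4 kHz, 10.8 kHz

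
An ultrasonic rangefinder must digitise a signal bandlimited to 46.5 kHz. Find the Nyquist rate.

93 kHz

Nyquist rate = 2 × 46.5 kHz = 93 kHz.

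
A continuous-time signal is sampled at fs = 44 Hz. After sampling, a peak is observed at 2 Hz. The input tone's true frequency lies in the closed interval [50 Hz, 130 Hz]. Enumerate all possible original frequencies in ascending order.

Frequencies that alias to 2 Hz are k·fs ± 2 Hz for integer k ≥ 0.
k=0: 2 Hz.
k=1: 42 Hz, 46 Hz.
k=2: 86 Hz, 90 Hz.
k=3: 130 Hz, 134 Hz.
k=4: 174 Hz, 178 Hz.
Within [50 Hz, 130 Hz]: 86 Hz, 90 Hz, 130 Hz.

86 Hz, 90 Hz, 130 Hz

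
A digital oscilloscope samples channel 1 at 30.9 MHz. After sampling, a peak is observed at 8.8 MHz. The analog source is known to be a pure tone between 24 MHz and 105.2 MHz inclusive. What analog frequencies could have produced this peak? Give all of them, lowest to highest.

39.7 MHz, 53 MHz, 70.6 MHz, 83.9 MHz, 101.5 MHz

Frequencies that alias to 8.8 MHz are k·fs ± 8.8 MHz for integer k ≥ 0.
k=0: 8.8 MHz.
k=1: 22.1 MHz, 39.7 MHz.
k=2: 53 MHz, 70.6 MHz.
k=3: 83.9 MHz, 101.5 MHz.
k=4: 114.8 MHz, 132.4 MHz.
Within [24 MHz, 105.2 MHz]: 39.7 MHz, 53 MHz, 70.6 MHz, 83.9 MHz, 101.5 MHz.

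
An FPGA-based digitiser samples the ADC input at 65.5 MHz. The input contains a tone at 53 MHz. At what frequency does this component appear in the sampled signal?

12.5 MHz

53 MHz > fs/2 = 32.75 MHz, folds to fs − 53 MHz = 12.5 MHz.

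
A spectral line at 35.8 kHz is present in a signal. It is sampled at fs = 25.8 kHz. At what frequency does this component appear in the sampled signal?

35.8 kHz mod fs = 10 kHz.
10 kHz ≤ fs/2 = 12.9 kHz, appears at 10 kHz.

10 kHz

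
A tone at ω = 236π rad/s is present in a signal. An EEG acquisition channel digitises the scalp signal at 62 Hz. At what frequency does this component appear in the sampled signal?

6 Hz

ω = 236π rad/s → f = ω/(2π) = 118 Hz.
118 Hz mod fs = 56 Hz.
56 Hz > fs/2 = 31 Hz, folds to fs − 56 Hz = 6 Hz.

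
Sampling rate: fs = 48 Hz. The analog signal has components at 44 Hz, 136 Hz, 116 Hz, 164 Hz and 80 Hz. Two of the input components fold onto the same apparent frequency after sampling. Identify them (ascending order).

fs/2 = 24 Hz.
44 Hz > fs/2 = 24 Hz, folds to fs − 44 Hz = 4 Hz.
136 Hz mod fs = 40 Hz.
40 Hz > fs/2 = 24 Hz, folds to fs − 40 Hz = 8 Hz.
116 Hz mod fs = 20 Hz.
20 Hz ≤ fs/2 = 24 Hz, appears at 20 Hz.
164 Hz mod fs = 20 Hz.
20 Hz ≤ fs/2 = 24 Hz, appears at 20 Hz.
80 Hz mod fs = 32 Hz.
32 Hz > fs/2 = 24 Hz, folds to fs − 32 Hz = 16 Hz.
116 Hz and 164 Hz both map to 20 Hz.

116 Hz, 164 Hz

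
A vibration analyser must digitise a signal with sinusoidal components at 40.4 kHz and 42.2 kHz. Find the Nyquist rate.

84.4 kHz

Highest-frequency component: 42.2 kHz.
Nyquist rate = 2 × 42.2 kHz = 84.4 kHz.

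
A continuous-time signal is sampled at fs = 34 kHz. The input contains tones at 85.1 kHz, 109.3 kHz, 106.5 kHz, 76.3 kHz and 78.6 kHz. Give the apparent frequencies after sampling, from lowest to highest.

fs/2 = 17 kHz.
85.1 kHz mod fs = 17.1 kHz.
17.1 kHz > fs/2 = 17 kHz, folds to fs − 17.1 kHz = 16.9 kHz.
109.3 kHz mod fs = 7.3 kHz.
7.3 kHz ≤ fs/2 = 17 kHz, appears at 7.3 kHz.
106.5 kHz mod fs = 4.5 kHz.
4.5 kHz ≤ fs/2 = 17 kHz, appears at 4.5 kHz.
76.3 kHz mod fs = 8.3 kHz.
8.3 kHz ≤ fs/2 = 17 kHz, appears at 8.3 kHz.
78.6 kHz mod fs = 10.6 kHz.
10.6 kHz ≤ fs/2 = 17 kHz, appears at 10.6 kHz.
Distinct values: {4.5 kHz, 7.3 kHz, 8.3 kHz, 10.6 kHz, 16.9 kHz}.

4.5 kHz, 7.3 kHz, 8.3 kHz, 10.6 kHz, 16.9 kHz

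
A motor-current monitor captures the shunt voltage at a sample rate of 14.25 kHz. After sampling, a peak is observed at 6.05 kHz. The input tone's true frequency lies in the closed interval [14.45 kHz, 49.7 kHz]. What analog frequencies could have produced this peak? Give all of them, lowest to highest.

20.3 kHz, 22.45 kHz, 34.55 kHz, 36.7 kHz, 48.8 kHz

Frequencies that alias to 6.05 kHz are k·fs ± 6.05 kHz for integer k ≥ 0.
k=0: 6.05 kHz.
k=1: 8.2 kHz, 20.3 kHz.
k=2: 22.45 kHz, 34.55 kHz.
k=3: 36.7 kHz, 48.8 kHz.
k=4: 50.95 kHz, 63.05 kHz.
Within [14.45 kHz, 49.7 kHz]: 20.3 kHz, 22.45 kHz, 34.55 kHz, 36.7 kHz, 48.8 kHz.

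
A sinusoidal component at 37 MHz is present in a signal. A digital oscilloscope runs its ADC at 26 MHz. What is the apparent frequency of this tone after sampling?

11 MHz

37 MHz mod fs = 11 MHz.
11 MHz ≤ fs/2 = 13 MHz, appears at 11 MHz.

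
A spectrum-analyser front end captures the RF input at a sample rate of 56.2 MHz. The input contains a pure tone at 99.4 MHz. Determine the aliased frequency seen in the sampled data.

99.4 MHz mod fs = 43.2 MHz.
43.2 MHz > fs/2 = 28.1 MHz, folds to fs − 43.2 MHz = 13 MHz.

13 MHz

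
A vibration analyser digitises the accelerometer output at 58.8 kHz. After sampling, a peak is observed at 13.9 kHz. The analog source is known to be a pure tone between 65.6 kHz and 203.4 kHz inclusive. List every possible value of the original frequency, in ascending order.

72.7 kHz, 103.7 kHz, 131.5 kHz, 162.5 kHz, 190.3 kHz

Frequencies that alias to 13.9 kHz are k·fs ± 13.9 kHz for integer k ≥ 0.
k=0: 13.9 kHz.
k=1: 44.9 kHz, 72.7 kHz.
k=2: 103.7 kHz, 131.5 kHz.
k=3: 162.5 kHz, 190.3 kHz.
k=4: 221.3 kHz, 249.1 kHz.
Within [65.6 kHz, 203.4 kHz]: 72.7 kHz, 103.7 kHz, 131.5 kHz, 162.5 kHz, 190.3 kHz.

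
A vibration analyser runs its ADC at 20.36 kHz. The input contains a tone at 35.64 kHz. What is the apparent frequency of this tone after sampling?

5.08 kHz

35.64 kHz mod fs = 15.28 kHz.
15.28 kHz > fs/2 = 10.18 kHz, folds to fs − 15.28 kHz = 5.08 kHz.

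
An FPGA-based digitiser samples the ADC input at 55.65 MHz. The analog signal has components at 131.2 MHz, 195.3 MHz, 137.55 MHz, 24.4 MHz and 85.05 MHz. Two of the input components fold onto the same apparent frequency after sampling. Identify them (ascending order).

fs/2 = 27.825 MHz.
131.2 MHz mod fs = 19.9 MHz.
19.9 MHz ≤ fs/2 = 27.825 MHz, appears at 19.9 MHz.
195.3 MHz mod fs = 28.35 MHz.
28.35 MHz > fs/2 = 27.825 MHz, folds to fs − 28.35 MHz = 27.3 MHz.
137.55 MHz mod fs = 26.25 MHz.
26.25 MHz ≤ fs/2 = 27.825 MHz, appears at 26.25 MHz.
24.4 MHz ≤ fs/2 = 27.825 MHz, passes unchanged.
85.05 MHz mod fs = 29.4 MHz.
29.4 MHz > fs/2 = 27.825 MHz, folds to fs − 29.4 MHz = 26.25 MHz.
85.05 MHz and 137.55 MHz both map to 26.25 MHz.

85.05 MHz, 137.55 MHz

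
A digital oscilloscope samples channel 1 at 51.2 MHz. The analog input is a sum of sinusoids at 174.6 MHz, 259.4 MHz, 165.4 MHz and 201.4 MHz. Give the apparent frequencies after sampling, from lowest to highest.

3.4 MHz, 11.8 MHz, 21 MHz

fs/2 = 25.6 MHz.
174.6 MHz mod fs = 21 MHz.
21 MHz ≤ fs/2 = 25.6 MHz, appears at 21 MHz.
259.4 MHz mod fs = 3.4 MHz.
3.4 MHz ≤ fs/2 = 25.6 MHz, appears at 3.4 MHz.
165.4 MHz mod fs = 11.8 MHz.
11.8 MHz ≤ fs/2 = 25.6 MHz, appears at 11.8 MHz.
201.4 MHz mod fs = 47.8 MHz.
47.8 MHz > fs/2 = 25.6 MHz, folds to fs − 47.8 MHz = 3.4 MHz.
Distinct values: {3.4 MHz, 11.8 MHz, 21 MHz}.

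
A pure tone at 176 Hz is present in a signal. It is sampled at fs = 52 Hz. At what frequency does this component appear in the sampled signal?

176 Hz mod fs = 20 Hz.
20 Hz ≤ fs/2 = 26 Hz, appears at 20 Hz.

20 Hz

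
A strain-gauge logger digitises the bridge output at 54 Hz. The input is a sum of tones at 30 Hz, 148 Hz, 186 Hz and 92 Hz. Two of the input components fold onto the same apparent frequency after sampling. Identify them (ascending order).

fs/2 = 27 Hz.
30 Hz > fs/2 = 27 Hz, folds to fs − 30 Hz = 24 Hz.
148 Hz mod fs = 40 Hz.
40 Hz > fs/2 = 27 Hz, folds to fs − 40 Hz = 14 Hz.
186 Hz mod fs = 24 Hz.
24 Hz ≤ fs/2 = 27 Hz, appears at 24 Hz.
92 Hz mod fs = 38 Hz.
38 Hz > fs/2 = 27 Hz, folds to fs − 38 Hz = 16 Hz.
30 Hz and 186 Hz both map to 24 Hz.

30 Hz, 186 Hz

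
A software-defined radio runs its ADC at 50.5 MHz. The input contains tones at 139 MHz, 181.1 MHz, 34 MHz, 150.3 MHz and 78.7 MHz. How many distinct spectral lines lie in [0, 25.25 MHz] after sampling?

5

fs/2 = 25.25 MHz.
139 MHz mod fs = 38 MHz.
38 MHz > fs/2 = 25.25 MHz, folds to fs − 38 MHz = 12.5 MHz.
181.1 MHz mod fs = 29.6 MHz.
29.6 MHz > fs/2 = 25.25 MHz, folds to fs − 29.6 MHz = 20.9 MHz.
34 MHz > fs/2 = 25.25 MHz, folds to fs − 34 MHz = 16.5 MHz.
150.3 MHz mod fs = 49.3 MHz.
49.3 MHz > fs/2 = 25.25 MHz, folds to fs − 49.3 MHz = 1.2 MHz.
78.7 MHz mod fs = 28.2 MHz.
28.2 MHz > fs/2 = 25.25 MHz, folds to fs − 28.2 MHz = 22.3 MHz.
Distinct values: {1.2 MHz, 12.5 MHz, 16.5 MHz, 20.9 MHz, 22.3 MHz} → 5.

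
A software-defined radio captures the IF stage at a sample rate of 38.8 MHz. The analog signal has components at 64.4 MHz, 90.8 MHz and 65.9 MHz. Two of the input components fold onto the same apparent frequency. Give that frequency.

fs/2 = 19.4 MHz.
64.4 MHz mod fs = 25.6 MHz.
25.6 MHz > fs/2 = 19.4 MHz, folds to fs − 25.6 MHz = 13.2 MHz.
90.8 MHz mod fs = 13.2 MHz.
13.2 MHz ≤ fs/2 = 19.4 MHz, appears at 13.2 MHz.
65.9 MHz mod fs = 27.1 MHz.
27.1 MHz > fs/2 = 19.4 MHz, folds to fs − 27.1 MHz = 11.7 MHz.
64.4 MHz and 90.8 MHz both map to 13.2 MHz.

13.2 MHz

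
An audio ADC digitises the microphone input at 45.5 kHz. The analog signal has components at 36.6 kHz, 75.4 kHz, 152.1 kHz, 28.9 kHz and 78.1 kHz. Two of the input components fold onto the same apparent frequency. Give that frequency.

fs/2 = 22.75 kHz.
36.6 kHz > fs/2 = 22.75 kHz, folds to fs − 36.6 kHz = 8.9 kHz.
75.4 kHz mod fs = 29.9 kHz.
29.9 kHz > fs/2 = 22.75 kHz, folds to fs − 29.9 kHz = 15.6 kHz.
152.1 kHz mod fs = 15.6 kHz.
15.6 kHz ≤ fs/2 = 22.75 kHz, appears at 15.6 kHz.
28.9 kHz > fs/2 = 22.75 kHz, folds to fs − 28.9 kHz = 16.6 kHz.
78.1 kHz mod fs = 32.6 kHz.
32.6 kHz > fs/2 = 22.75 kHz, folds to fs − 32.6 kHz = 12.9 kHz.
75.4 kHz and 152.1 kHz both map to 15.6 kHz.

15.6 kHz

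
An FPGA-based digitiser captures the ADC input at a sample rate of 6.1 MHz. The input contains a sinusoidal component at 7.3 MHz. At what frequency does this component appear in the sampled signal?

7.3 MHz mod fs = 1.2 MHz.
1.2 MHz ≤ fs/2 = 3.05 MHz, appears at 1.2 MHz.

1.2 MHz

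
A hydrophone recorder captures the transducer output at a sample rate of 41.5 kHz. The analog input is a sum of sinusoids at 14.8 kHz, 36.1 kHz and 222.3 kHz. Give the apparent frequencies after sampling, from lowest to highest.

5.4 kHz, 14.8 kHz

fs/2 = 20.75 kHz.
14.8 kHz ≤ fs/2 = 20.75 kHz, passes unchanged.
36.1 kHz > fs/2 = 20.75 kHz, folds to fs − 36.1 kHz = 5.4 kHz.
222.3 kHz mod fs = 14.8 kHz.
14.8 kHz ≤ fs/2 = 20.75 kHz, appears at 14.8 kHz.
Distinct values: {5.4 kHz, 14.8 kHz}.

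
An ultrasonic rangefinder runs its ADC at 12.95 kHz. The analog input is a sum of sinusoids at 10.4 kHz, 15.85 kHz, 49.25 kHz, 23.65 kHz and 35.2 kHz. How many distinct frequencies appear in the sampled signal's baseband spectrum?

fs/2 = 6.475 kHz.
10.4 kHz > fs/2 = 6.475 kHz, folds to fs − 10.4 kHz = 2.55 kHz.
15.85 kHz mod fs = 2.9 kHz.
2.9 kHz ≤ fs/2 = 6.475 kHz, appears at 2.9 kHz.
49.25 kHz mod fs = 10.4 kHz.
10.4 kHz > fs/2 = 6.475 kHz, folds to fs − 10.4 kHz = 2.55 kHz.
23.65 kHz mod fs = 10.7 kHz.
10.7 kHz > fs/2 = 6.475 kHz, folds to fs − 10.7 kHz = 2.25 kHz.
35.2 kHz mod fs = 9.3 kHz.
9.3 kHz > fs/2 = 6.475 kHz, folds to fs − 9.3 kHz = 3.65 kHz.
Distinct values: {2.25 kHz, 2.55 kHz, 2.9 kHz, 3.65 kHz} → 4.

4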